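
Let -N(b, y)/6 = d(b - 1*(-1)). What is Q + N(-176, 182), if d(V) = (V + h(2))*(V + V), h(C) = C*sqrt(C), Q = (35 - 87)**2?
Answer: -364796 + 4200*sqrt(2) ≈ -3.5886e+5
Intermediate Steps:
Q = 2704 (Q = (-52)**2 = 2704)
h(C) = C**(3/2)
d(V) = 2*V*(V + 2*sqrt(2)) (d(V) = (V + 2**(3/2))*(V + V) = (V + 2*sqrt(2))*(2*V) = 2*V*(V + 2*sqrt(2)))
N(b, y) = -12*(1 + b)*(1 + b + 2*sqrt(2)) (N(b, y) = -12*(b - 1*(-1))*((b - 1*(-1)) + 2*sqrt(2)) = -12*(b + 1)*((b + 1) + 2*sqrt(2)) = -12*(1 + b)*((1 + b) + 2*sqrt(2)) = -12*(1 + b)*(1 + b + 2*sqrt(2)))
Q + N(-176, 182) = 2704 - 12*(1 - 176)*(1 - 176 + 2*sqrt(2)) = 2704 - 12*(-175)*(-175 + 2*sqrt(2)) = 2704 + (-367500 + 4200*sqrt(2)) = -364796 + 4200*sqrt(2)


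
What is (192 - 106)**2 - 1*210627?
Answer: -203231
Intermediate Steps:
(192 - 106)**2 - 1*210627 = 86**2 - 210627 = 7396 - 210627 = -203231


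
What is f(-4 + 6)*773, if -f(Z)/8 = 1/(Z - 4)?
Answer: 3092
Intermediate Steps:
f(Z) = -8/(-4 + Z) (f(Z) = -8/(Z - 4) = -8/(-4 + Z))
f(-4 + 6)*773 = -8/(-4 + (-4 + 6))*773 = -8/(-4 + 2)*773 = -8/(-2)*773 = -8*(-½)*773 = 4*773 = 3092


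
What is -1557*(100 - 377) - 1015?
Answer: 430274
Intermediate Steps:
-1557*(100 - 377) - 1015 = -1557*(-277) - 1015 = 431289 - 1015 = 430274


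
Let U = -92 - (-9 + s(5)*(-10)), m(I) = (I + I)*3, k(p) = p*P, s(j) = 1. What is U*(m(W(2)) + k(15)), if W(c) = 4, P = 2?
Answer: -3942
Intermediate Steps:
k(p) = 2*p (k(p) = p*2 = 2*p)
m(I) = 6*I (m(I) = (2*I)*3 = 6*I)
U = -73 (U = -92 - (-9 + 1*(-10)) = -92 - (-9 - 10) = -92 - 1*(-19) = -92 + 19 = -73)
U*(m(W(2)) + k(15)) = -73*(6*4 + 2*15) = -73*(24 + 30) = -73*54 = -3942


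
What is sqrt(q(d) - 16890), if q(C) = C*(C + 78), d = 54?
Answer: I*sqrt(9762) ≈ 98.803*I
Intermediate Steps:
q(C) = C*(78 + C)
sqrt(q(d) - 16890) = sqrt(54*(78 + 54) - 16890) = sqrt(54*132 - 16890) = sqrt(7128 - 16890) = sqrt(-9762) = I*sqrt(9762)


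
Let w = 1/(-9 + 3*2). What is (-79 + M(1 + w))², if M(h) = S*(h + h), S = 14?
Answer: 32761/9 ≈ 3640.1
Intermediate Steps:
w = -⅓ (w = 1/(-9 + 6) = 1/(-3) = -⅓ ≈ -0.33333)
M(h) = 28*h (M(h) = 14*(h + h) = 14*(2*h) = 28*h)
(-79 + M(1 + w))² = (-79 + 28*(1 - ⅓))² = (-79 + 28*(⅔))² = (-79 + 56/3)² = (-181/3)² = 32761/9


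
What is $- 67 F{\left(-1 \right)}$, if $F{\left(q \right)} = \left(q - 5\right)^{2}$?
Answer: $-2412$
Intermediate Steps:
$F{\left(q \right)} = \left(-5 + q\right)^{2}$
$- 67 F{\left(-1 \right)} = - 67 \left(-5 - 1\right)^{2} = - 67 \left(-6\right)^{2} = \left(-67\right) 36 = -2412$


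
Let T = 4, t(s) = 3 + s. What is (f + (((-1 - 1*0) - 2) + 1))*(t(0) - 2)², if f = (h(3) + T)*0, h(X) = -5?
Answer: -2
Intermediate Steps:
f = 0 (f = (-5 + 4)*0 = -1*0 = 0)
(f + (((-1 - 1*0) - 2) + 1))*(t(0) - 2)² = (0 + (((-1 - 1*0) - 2) + 1))*((3 + 0) - 2)² = (0 + (((-1 + 0) - 2) + 1))*(3 - 2)² = (0 + ((-1 - 2) + 1))*1² = (0 + (-3 + 1))*1 = (0 - 2)*1 = -2*1 = -2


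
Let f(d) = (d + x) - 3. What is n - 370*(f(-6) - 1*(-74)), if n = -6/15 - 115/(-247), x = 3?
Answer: -31072519/1235 ≈ -25160.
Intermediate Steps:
f(d) = d (f(d) = (d + 3) - 3 = (3 + d) - 3 = d)
n = 81/1235 (n = -6*1/15 - 115*(-1/247) = -⅖ + 115/247 = 81/1235 ≈ 0.065587)
n - 370*(f(-6) - 1*(-74)) = 81/1235 - 370*(-6 - 1*(-74)) = 81/1235 - 370*(-6 + 74) = 81/1235 - 370*68 = 81/1235 - 25160 = -31072519/1235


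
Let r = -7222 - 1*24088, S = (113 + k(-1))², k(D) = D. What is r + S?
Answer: -18766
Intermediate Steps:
S = 12544 (S = (113 - 1)² = 112² = 12544)
r = -31310 (r = -7222 - 24088 = -31310)
r + S = -31310 + 12544 = -18766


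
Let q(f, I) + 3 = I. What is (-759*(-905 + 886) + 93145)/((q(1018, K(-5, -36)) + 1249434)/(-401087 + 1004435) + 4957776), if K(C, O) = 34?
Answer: 64899730968/2991265483513 ≈ 0.021696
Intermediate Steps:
q(f, I) = -3 + I
(-759*(-905 + 886) + 93145)/((q(1018, K(-5, -36)) + 1249434)/(-401087 + 1004435) + 4957776) = (-759*(-905 + 886) + 93145)/(((-3 + 34) + 1249434)/(-401087 + 1004435) + 4957776) = (-759*(-19) + 93145)/((31 + 1249434)/603348 + 4957776) = (14421 + 93145)/(1249465*(1/603348) + 4957776) = 107566/(1249465/603348 + 4957776) = 107566/(2991265483513/603348) = 107566*(603348/2991265483513) = 64899730968/2991265483513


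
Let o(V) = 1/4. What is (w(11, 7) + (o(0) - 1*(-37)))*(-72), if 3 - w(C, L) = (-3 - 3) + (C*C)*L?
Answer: 57654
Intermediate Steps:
o(V) = ¼
w(C, L) = 9 - L*C² (w(C, L) = 3 - ((-3 - 3) + (C*C)*L) = 3 - (-6 + C²*L) = 3 - (-6 + L*C²) = 3 + (6 - L*C²) = 9 - L*C²)
(w(11, 7) + (o(0) - 1*(-37)))*(-72) = ((9 - 1*7*11²) + (¼ - 1*(-37)))*(-72) = ((9 - 1*7*121) + (¼ + 37))*(-72) = ((9 - 847) + 149/4)*(-72) = (-838 + 149/4)*(-72) = -3203/4*(-72) = 57654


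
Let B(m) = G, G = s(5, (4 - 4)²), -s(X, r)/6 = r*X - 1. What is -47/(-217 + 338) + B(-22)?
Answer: 679/121 ≈ 5.6116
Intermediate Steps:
s(X, r) = 6 - 6*X*r (s(X, r) = -6*(r*X - 1) = -6*(X*r - 1) = -6*(-1 + X*r) = 6 - 6*X*r)
G = 6 (G = 6 - 6*5*(4 - 4)² = 6 - 6*5*0² = 6 - 6*5*0 = 6 + 0 = 6)
B(m) = 6
-47/(-217 + 338) + B(-22) = -47/(-217 + 338) + 6 = -47/121 + 6 = 679/121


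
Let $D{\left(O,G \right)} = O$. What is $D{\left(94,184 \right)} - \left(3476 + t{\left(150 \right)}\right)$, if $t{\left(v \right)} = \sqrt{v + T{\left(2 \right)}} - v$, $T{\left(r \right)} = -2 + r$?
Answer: $-3232 - 5 \sqrt{6} \approx -3244.2$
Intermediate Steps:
$t{\left(v \right)} = \sqrt{v} - v$ ($t{\left(v \right)} = \sqrt{v + \left(-2 + 2\right)} - v = \sqrt{v + 0} - v = \sqrt{v} - v$)
$D{\left(94,184 \right)} - \left(3476 + t{\left(150 \right)}\right) = 94 - \left(3476 + \left(\sqrt{150} - 150\right)\right) = 94 - \left(3476 - \left(150 - 5 \sqrt{6}\right)\right) = 94 - \left(3326 + 5 \sqrt{6}\right) = -3232 - 5 \sqrt{6}$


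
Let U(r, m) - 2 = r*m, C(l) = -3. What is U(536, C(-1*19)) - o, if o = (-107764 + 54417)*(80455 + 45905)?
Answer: 6740925314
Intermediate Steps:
U(r, m) = 2 + m*r (U(r, m) = 2 + r*m = 2 + m*r)
o = -6740926920 (o = -53347*126360 = -6740926920)
U(536, C(-1*19)) - o = (2 - 3*536) - 1*(-6740926920) = (2 - 1608) + 6740926920 = -1606 + 6740926920 = 6740925314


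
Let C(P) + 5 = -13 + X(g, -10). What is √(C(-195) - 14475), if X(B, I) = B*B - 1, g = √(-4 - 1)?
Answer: 9*I*√179 ≈ 120.41*I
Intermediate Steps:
g = I*√5 (g = √(-5) = I*√5 ≈ 2.2361*I)
X(B, I) = -1 + B² (X(B, I) = B² - 1 = -1 + B²)
C(P) = -24 (C(P) = -5 + (-13 + (-1 + (I*√5)²)) = -5 + (-13 + (-1 - 5)) = -5 + (-13 - 6) = -5 - 19 = -24)
√(C(-195) - 14475) = √(-24 - 14475) = √(-14499) = 9*I*√179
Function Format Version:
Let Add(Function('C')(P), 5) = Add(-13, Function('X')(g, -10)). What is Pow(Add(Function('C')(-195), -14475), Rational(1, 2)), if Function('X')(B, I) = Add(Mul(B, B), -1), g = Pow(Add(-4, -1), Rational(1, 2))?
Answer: Mul(9, I, Pow(179, Rational(1, 2))) ≈ Mul(120.41, I)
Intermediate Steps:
g = Mul(I, Pow(5, Rational(1, 2))) (g = Pow(-5, Rational(1, 2)) = Mul(I, Pow(5, Rational(1, 2))) ≈ Mul(2.2361, I))
Function('X')(B, I) = Add(-1, Pow(B, 2)) (Function('X')(B, I) = Add(Pow(B, 2), -1) = Add(-1, Pow(B, 2)))
Function('C')(P) = -24 (Function('C')(P) = Add(-5, Add(-13, Add(-1, Pow(Mul(I, Pow(5, Rational(1, 2))), 2)))) = Add(-5, Add(-13, Add(-1, -5))) = Add(-5, Add(-13, -6)) = Add(-5, -19) = -24)
Pow(Add(Function('C')(-195), -14475), Rational(1, 2)) = Pow(Add(-24, -14475), Rational(1, 2)) = Pow(-14499, Rational(1, 2)) = Mul(9, I, Pow(179, Rational(1, 2)))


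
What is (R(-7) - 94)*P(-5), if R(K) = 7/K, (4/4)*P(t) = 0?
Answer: 0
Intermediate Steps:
P(t) = 0
(R(-7) - 94)*P(-5) = (7/(-7) - 94)*0 = (7*(-⅐) - 94)*0 = (-1 - 94)*0 = -95*0 = 0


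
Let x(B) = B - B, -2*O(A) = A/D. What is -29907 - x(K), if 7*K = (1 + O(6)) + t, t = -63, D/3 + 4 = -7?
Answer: -29907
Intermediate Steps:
D = -33 (D = -12 + 3*(-7) = -12 - 21 = -33)
O(A) = A/66 (O(A) = -A/(2*(-33)) = -A*(-1)/(2*33) = -(-1)*A/66 = A/66)
K = -681/77 (K = ((1 + (1/66)*6) - 63)/7 = ((1 + 1/11) - 63)/7 = (12/11 - 63)/7 = (⅐)*(-681/11) = -681/77 ≈ -8.8442)
x(B) = 0
-29907 - x(K) = -29907 - 1*0 = -29907 + 0 = -29907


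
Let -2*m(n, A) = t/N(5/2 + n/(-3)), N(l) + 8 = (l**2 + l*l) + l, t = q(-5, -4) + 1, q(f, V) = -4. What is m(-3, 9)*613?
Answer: 1839/40 ≈ 45.975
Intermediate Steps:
t = -3 (t = -4 + 1 = -3)
N(l) = -8 + l + 2*l**2 (N(l) = -8 + ((l**2 + l*l) + l) = -8 + ((l**2 + l**2) + l) = -8 + (2*l**2 + l) = -8 + (l + 2*l**2) = -8 + l + 2*l**2)
m(n, A) = 3/(2*(-11/2 + 2*(5/2 - n/3)**2 - n/3)) (m(n, A) = -(-3)/(2*(-8 + (5/2 + n/(-3)) + 2*(5/2 + n/(-3))**2)) = -(-3)/(2*(-8 + (5*(1/2) + n*(-1/3)) + 2*(5*(1/2) + n*(-1/3))**2)) = -(-3)/(2*(-8 + (5/2 - n/3) + 2*(5/2 - n/3)**2)) = -(-3)/(2*(-11/2 + 2*(5/2 - n/3)**2 - n/3)) = 3/(2*(-11/2 + 2*(5/2 - n/3)**2 - n/3)))
m(-3, 9)*613 = (27/(2*(63 - 33*(-3) + 2*(-3)**2)))*613 = (27/(2*(63 + 99 + 2*9)))*613 = (27/(2*(63 + 99 + 18)))*613 = ((27/2)/180)*613 = ((27/2)*(1/180))*613 = (3/40)*613 = 1839/40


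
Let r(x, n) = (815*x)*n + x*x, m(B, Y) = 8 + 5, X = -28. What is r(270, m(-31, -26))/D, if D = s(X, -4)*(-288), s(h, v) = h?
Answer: 162975/448 ≈ 363.78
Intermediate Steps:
m(B, Y) = 13
D = 8064 (D = -28*(-288) = 8064)
r(x, n) = x² + 815*n*x (r(x, n) = 815*n*x + x² = x² + 815*n*x)
r(270, m(-31, -26))/D = (270*(270 + 815*13))/8064 = (270*(270 + 10595))*(1/8064) = (270*10865)*(1/8064) = 2933550*(1/8064) = 162975/448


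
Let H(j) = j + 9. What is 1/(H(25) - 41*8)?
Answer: -1/294 ≈ -0.0034014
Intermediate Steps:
H(j) = 9 + j
1/(H(25) - 41*8) = 1/((9 + 25) - 41*8) = 1/(34 - 328) = 1/(-294) = -1/294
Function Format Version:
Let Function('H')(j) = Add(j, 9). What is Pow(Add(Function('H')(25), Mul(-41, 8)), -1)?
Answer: Rational(-1, 294) ≈ -0.0034014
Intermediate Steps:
Function('H')(j) = Add(9, j)
Pow(Add(Function('H')(25), Mul(-41, 8)), -1) = Pow(Add(Add(9, 25), Mul(-41, 8)), -1) = Pow(Add(34, -328), -1) = Pow(-294, -1) = Rational(-1, 294)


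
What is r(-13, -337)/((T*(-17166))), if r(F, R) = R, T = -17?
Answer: -337/291822 ≈ -0.0011548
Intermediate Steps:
r(-13, -337)/((T*(-17166))) = -337/((-17*(-17166))) = -337/291822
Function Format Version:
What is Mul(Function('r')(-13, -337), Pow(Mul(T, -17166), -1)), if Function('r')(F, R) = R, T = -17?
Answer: Rational(-337, 291822) ≈ -0.0011548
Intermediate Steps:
Mul(Function('r')(-13, -337), Pow(Mul(T, -17166), -1)) = Mul(-337, Pow(Mul(-17, -17166), -1)) = Mul(-337, Pow(291822, -1)) = Mul(-337, Rational(1, 291822)) = Rational(-337, 291822)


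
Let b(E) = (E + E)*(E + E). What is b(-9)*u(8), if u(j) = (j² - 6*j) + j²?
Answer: 25920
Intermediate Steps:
u(j) = -6*j + 2*j²
b(E) = 4*E² (b(E) = (2*E)*(2*E) = 4*E²)
b(-9)*u(8) = (4*(-9)²)*(2*8*(-3 + 8)) = (4*81)*(2*8*5) = 324*80 = 25920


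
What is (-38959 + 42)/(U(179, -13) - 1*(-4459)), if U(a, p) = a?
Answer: -38917/4638 ≈ -8.3909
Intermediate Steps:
(-38959 + 42)/(U(179, -13) - 1*(-4459)) = (-38959 + 42)/(179 - 1*(-4459)) = -38917/(179 + 4459) = -38917/4638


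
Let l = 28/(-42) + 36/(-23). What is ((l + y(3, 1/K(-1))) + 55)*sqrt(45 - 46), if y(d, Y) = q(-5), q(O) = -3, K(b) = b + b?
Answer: 3434*I/69 ≈ 49.768*I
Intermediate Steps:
l = -154/69 (l = 28*(-1/42) + 36*(-1/23) = -2/3 - 36/23 = -154/69 ≈ -2.2319)
K(b) = 2*b
y(d, Y) = -3
((l + y(3, 1/K(-1))) + 55)*sqrt(45 - 46) = ((-154/69 - 3) + 55)*sqrt(45 - 46) = (-361/69 + 55)*sqrt(-1) = 3434*I/69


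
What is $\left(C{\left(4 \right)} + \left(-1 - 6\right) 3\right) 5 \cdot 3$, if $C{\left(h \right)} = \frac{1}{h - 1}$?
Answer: $-310$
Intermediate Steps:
$C{\left(h \right)} = \frac{1}{-1 + h}$
$\left(C{\left(4 \right)} + \left(-1 - 6\right) 3\right) 5 \cdot 3 = \left(\frac{1}{-1 + 4} + \left(-1 - 6\right) 3\right) 5 \cdot 3 = \left(\frac{1}{3} + \left(-1 - 6\right) 3\right) 5 \cdot 3 = \left(\frac{1}{3} - 21\right) 5 \cdot 3 = \left(- \frac{62}{3}\right) 5 \cdot 3 = \left(- \frac{310}{3}\right) 3 = -310$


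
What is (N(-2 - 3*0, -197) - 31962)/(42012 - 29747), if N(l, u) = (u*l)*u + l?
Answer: -9962/1115 ≈ -8.9345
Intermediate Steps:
N(l, u) = l + l*u² (N(l, u) = (l*u)*u + l = l*u² + l = l + l*u²)
(N(-2 - 3*0, -197) - 31962)/(42012 - 29747) = ((-2 - 3*0)*(1 + (-197)²) - 31962)/(42012 - 29747) = ((-2 + 0)*(1 + 38809) - 31962)/12265 = (-2*38810 - 31962)*(1/12265) = (-77620 - 31962)*(1/12265) = -109582*1/12265 = -9962/1115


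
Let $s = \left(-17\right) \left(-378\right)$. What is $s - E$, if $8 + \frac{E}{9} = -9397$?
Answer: $91071$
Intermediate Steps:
$E = -84645$ ($E = -72 + 9 \left(-9397\right) = -72 - 84573 = -84645$)
$s = 6426$
$s - E = 6426 - -84645 = 6426 + 84645 = 91071$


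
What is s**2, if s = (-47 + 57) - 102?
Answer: 8464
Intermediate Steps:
s = -92 (s = 10 - 102 = -92)
s**2 = (-92)**2 = 8464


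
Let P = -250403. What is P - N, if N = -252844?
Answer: 2441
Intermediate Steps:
P - N = -250403 - 1*(-252844) = -250403 + 252844 = 2441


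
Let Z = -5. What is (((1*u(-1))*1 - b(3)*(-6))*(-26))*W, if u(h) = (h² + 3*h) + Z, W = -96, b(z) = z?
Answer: 27456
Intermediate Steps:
u(h) = -5 + h² + 3*h (u(h) = (h² + 3*h) - 5 = -5 + h² + 3*h)
(((1*u(-1))*1 - b(3)*(-6))*(-26))*W = (((1*(-5 + (-1)² + 3*(-1)))*1 - 3*(-6))*(-26))*(-96) = (((1*(-5 + 1 - 3))*1 - 1*(-18))*(-26))*(-96) = (((1*(-7))*1 + 18)*(-26))*(-96) = ((-7*1 + 18)*(-26))*(-96) = ((-7 + 18)*(-26))*(-96) = (11*(-26))*(-96) = -286*(-96) = 27456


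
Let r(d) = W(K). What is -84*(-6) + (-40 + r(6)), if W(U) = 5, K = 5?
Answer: 469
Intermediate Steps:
r(d) = 5
-84*(-6) + (-40 + r(6)) = -84*(-6) + (-40 + 5) = 504 - 35 = 469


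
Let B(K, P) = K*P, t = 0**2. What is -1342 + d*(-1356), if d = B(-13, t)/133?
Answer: -1342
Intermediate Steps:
t = 0
d = 0 (d = -13*0/133 = 0*(1/133) = 0)
-1342 + d*(-1356) = -1342 + 0*(-1356) = -1342 + 0 = -1342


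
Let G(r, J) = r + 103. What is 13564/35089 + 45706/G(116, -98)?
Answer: 1606748350/7684491 ≈ 209.09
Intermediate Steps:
G(r, J) = 103 + r
13564/35089 + 45706/G(116, -98) = 13564/35089 + 45706/(103 + 116) = 13564*(1/35089) + 45706/219 = 13564/35089 + 45706*(1/219) = 13564/35089 + 45706/219 = 1606748350/7684491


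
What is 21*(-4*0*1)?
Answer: 0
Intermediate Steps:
21*(-4*0*1) = 21*(0*1) = 21*0 = 0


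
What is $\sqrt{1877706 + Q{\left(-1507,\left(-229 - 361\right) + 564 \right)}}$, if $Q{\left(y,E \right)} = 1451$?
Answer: $\sqrt{1879157} \approx 1370.8$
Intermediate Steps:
$\sqrt{1877706 + Q{\left(-1507,\left(-229 - 361\right) + 564 \right)}} = \sqrt{1877706 + 1451} = \sqrt{1879157}$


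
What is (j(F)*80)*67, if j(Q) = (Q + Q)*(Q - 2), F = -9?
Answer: 1061280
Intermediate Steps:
j(Q) = 2*Q*(-2 + Q) (j(Q) = (2*Q)*(-2 + Q) = 2*Q*(-2 + Q))
(j(F)*80)*67 = ((2*(-9)*(-2 - 9))*80)*67 = ((2*(-9)*(-11))*80)*67 = (198*80)*67 = 15840*67 = 1061280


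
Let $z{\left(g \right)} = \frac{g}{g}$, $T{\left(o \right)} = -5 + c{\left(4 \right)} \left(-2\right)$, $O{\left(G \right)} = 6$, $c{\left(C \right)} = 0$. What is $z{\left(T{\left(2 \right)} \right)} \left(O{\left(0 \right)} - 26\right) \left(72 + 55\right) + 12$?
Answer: $-2528$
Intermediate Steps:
$T{\left(o \right)} = -5$ ($T{\left(o \right)} = -5 + 0 \left(-2\right) = -5 + 0 = -5$)
$z{\left(g \right)} = 1$
$z{\left(T{\left(2 \right)} \right)} \left(O{\left(0 \right)} - 26\right) \left(72 + 55\right) + 12 = 1 \left(6 - 26\right) \left(72 + 55\right) + 12 = 1 \left(\left(-20\right) 127\right) + 12 = 1 \left(-2540\right) + 12 = -2540 + 12 = -2528$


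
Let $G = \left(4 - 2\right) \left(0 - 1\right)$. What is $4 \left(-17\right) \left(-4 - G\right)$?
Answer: $136$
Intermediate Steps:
$G = -2$ ($G = \left(4 - 2\right) \left(-1\right) = 2 \left(-1\right) = -2$)
$4 \left(-17\right) \left(-4 - G\right) = 4 \left(-17\right) \left(-4 - -2\right) = - 68 \left(-4 + 2\right) = \left(-68\right) \left(-2\right) = 136$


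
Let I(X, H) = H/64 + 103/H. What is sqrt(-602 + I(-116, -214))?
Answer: I*sqrt(443909830)/856 ≈ 24.614*I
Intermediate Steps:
I(X, H) = 103/H + H/64 (I(X, H) = H*(1/64) + 103/H = H/64 + 103/H = 103/H + H/64)
sqrt(-602 + I(-116, -214)) = sqrt(-602 + (103/(-214) + (1/64)*(-214))) = sqrt(-602 + (103*(-1/214) - 107/32)) = sqrt(-602 + (-103/214 - 107/32)) = sqrt(-602 - 13097/3424) = sqrt(-2074345/3424) = I*sqrt(443909830)/856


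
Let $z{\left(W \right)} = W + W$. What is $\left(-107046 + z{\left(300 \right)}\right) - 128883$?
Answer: $-235329$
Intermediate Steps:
$z{\left(W \right)} = 2 W$
$\left(-107046 + z{\left(300 \right)}\right) - 128883 = \left(-107046 + 2 \cdot 300\right) - 128883 = \left(-107046 + 600\right) - 128883 = -106446 - 128883 = -235329$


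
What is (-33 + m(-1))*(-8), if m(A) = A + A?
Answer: 280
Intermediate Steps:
m(A) = 2*A
(-33 + m(-1))*(-8) = (-33 + 2*(-1))*(-8) = (-33 - 2)*(-8) = -35*(-8) = 280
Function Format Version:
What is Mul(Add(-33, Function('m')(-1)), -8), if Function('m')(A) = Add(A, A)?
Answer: 280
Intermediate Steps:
Function('m')(A) = Mul(2, A)
Mul(Add(-33, Function('m')(-1)), -8) = Mul(Add(-33, Mul(2, -1)), -8) = Mul(Add(-33, -2), -8) = Mul(-35, -8) = 280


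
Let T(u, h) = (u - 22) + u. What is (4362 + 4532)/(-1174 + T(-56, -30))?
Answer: -4447/654 ≈ -6.7997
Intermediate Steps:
T(u, h) = -22 + 2*u (T(u, h) = (-22 + u) + u = -22 + 2*u)
(4362 + 4532)/(-1174 + T(-56, -30)) = (4362 + 4532)/(-1174 + (-22 + 2*(-56))) = 8894/(-1174 + (-22 - 112)) = 8894/(-1174 - 134) = 8894/(-1308) = 8894*(-1/1308) = -4447/654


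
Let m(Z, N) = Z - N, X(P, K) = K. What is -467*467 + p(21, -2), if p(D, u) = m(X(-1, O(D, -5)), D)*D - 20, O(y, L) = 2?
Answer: -218508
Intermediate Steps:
p(D, u) = -20 + D*(2 - D) (p(D, u) = (2 - D)*D - 20 = D*(2 - D) - 20 = -20 + D*(2 - D))
-467*467 + p(21, -2) = -467*467 + (-20 - 1*21*(-2 + 21)) = -218089 + (-20 - 1*21*19) = -218089 + (-20 - 399) = -218089 - 419 = -218508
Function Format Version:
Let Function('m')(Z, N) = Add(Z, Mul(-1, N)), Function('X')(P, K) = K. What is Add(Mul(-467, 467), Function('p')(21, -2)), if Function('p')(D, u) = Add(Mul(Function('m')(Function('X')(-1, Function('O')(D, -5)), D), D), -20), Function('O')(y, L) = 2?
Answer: -218508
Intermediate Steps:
Function('p')(D, u) = Add(-20, Mul(D, Add(2, Mul(-1, D)))) (Function('p')(D, u) = Add(Mul(Add(2, Mul(-1, D)), D), -20) = Add(Mul(D, Add(2, Mul(-1, D))), -20) = Add(-20, Mul(D, Add(2, Mul(-1, D)))))
Add(Mul(-467, 467), Function('p')(21, -2)) = Add(Mul(-467, 467), Add(-20, Mul(-1, 21, Add(-2, 21)))) = Add(-218089, Add(-20, Mul(-1, 21, 19))) = Add(-218089, Add(-20, -399)) = Add(-218089, -419) = -218508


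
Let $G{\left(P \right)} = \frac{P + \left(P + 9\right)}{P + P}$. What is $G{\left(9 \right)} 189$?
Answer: $\frac{567}{2} \approx 283.5$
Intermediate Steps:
$G{\left(P \right)} = \frac{9 + 2 P}{2 P}$ ($G{\left(P \right)} = \frac{P + \left(9 + P\right)}{2 P} = \left(9 + 2 P\right) \frac{1}{2 P} = \frac{9 + 2 P}{2 P}$)
$G{\left(9 \right)} 189 = \frac{\frac{9}{2} + 9}{9} \cdot 189 = \frac{1}{9} \cdot \frac{27}{2} \cdot 189 = \frac{3}{2} \cdot 189 = \frac{567}{2}$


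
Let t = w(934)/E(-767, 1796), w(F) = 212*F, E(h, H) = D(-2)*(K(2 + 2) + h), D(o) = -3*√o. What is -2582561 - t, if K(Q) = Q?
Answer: -2582561 + 99004*I*√2/2289 ≈ -2.5826e+6 + 61.168*I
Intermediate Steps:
E(h, H) = -3*I*√2*(4 + h) (E(h, H) = (-3*I*√2)*((2 + 2) + h) = (-3*I*√2)*(4 + h) = -3*I*√2*(4 + h))
t = -99004*I*√2/2289 (t = (212*934)/((3*I*√2*(-4 - 1*(-767)))) = 198008/((3*I*√2*(-4 + 767))) = 198008/((3*I*√2*763)) = 198008/((2289*I*√2)) = 198008*(-I*√2/4578) = -99004*I*√2/2289 ≈ -61.168*I)
-2582561 - t = -2582561 - (-99004)*I*√2/2289 = -2582561 + 99004*I*√2/2289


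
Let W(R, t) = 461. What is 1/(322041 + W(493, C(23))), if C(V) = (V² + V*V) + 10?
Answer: 1/322502 ≈ 3.1008e-6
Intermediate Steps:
C(V) = 10 + 2*V² (C(V) = (V² + V²) + 10 = 2*V² + 10 = 10 + 2*V²)
1/(322041 + W(493, C(23))) = 1/(322041 + 461) = 1/322502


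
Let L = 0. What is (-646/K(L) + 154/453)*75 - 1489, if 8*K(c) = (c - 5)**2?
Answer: -2562093/151 ≈ -16968.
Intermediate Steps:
K(c) = (-5 + c)**2/8 (K(c) = (c - 5)**2/8 = (-5 + c)**2/8)
(-646/K(L) + 154/453)*75 - 1489 = (-646*8/(-5 + 0)**2 + 154/453)*75 - 1489 = (-646/((1/8)*(-5)**2) + 154*(1/453))*75 - 1489 = (-646/((1/8)*25) + 154/453)*75 - 1489 = (-646/25/8 + 154/453)*75 - 1489 = (-646*8/25 + 154/453)*75 - 1489 = (-5168/25 + 154/453)*75 - 1489 = -2337254/11325*75 - 1489 = -2337254/151 - 1489 = -2562093/151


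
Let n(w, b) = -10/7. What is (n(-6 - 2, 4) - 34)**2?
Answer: 61504/49 ≈ 1255.2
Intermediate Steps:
n(w, b) = -10/7 (n(w, b) = -10*1/7 = -10/7)
(n(-6 - 2, 4) - 34)**2 = (-10/7 - 34)**2 = (-248/7)**2 = 61504/49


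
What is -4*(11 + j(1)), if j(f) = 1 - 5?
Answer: -28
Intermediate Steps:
j(f) = -4
-4*(11 + j(1)) = -4*(11 - 4) = -4*7 = -28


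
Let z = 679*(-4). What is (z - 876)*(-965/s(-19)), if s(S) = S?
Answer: -3466280/19 ≈ -1.8244e+5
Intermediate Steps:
z = -2716
(z - 876)*(-965/s(-19)) = (-2716 - 876)*(-965/(-19)) = -(-3466280)*(-1)/19 = -3592*965/19 = -3466280/19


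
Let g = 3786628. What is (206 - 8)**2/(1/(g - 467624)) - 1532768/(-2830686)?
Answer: 184161929989262272/1415343 ≈ 1.3012e+11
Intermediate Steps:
(206 - 8)**2/(1/(g - 467624)) - 1532768/(-2830686) = (206 - 8)**2/(1/(3786628 - 467624)) - 1532768/(-2830686) = 198**2/(1/3319004) - 1532768*(-1/2830686) = 39204/(1/3319004) + 766384/1415343 = 39204*3319004 + 766384/1415343 = 130118232816 + 766384/1415343 = 184161929989262272/1415343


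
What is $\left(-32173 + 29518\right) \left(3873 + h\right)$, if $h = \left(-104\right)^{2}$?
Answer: $-38999295$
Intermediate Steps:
$h = 10816$
$\left(-32173 + 29518\right) \left(3873 + h\right) = \left(-32173 + 29518\right) \left(3873 + 10816\right) = \left(-2655\right) 14689 = -38999295$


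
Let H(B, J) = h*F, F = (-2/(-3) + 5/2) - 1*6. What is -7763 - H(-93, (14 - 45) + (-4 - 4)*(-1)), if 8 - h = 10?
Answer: -23306/3 ≈ -7768.7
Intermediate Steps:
h = -2 (h = 8 - 1*10 = 8 - 10 = -2)
F = -17/6 (F = (-2*(-⅓) + 5*(½)) - 6 = (⅔ + 5/2) - 6 = 19/6 - 6 = -17/6 ≈ -2.8333)
H(B, J) = 17/3 (H(B, J) = -2*(-17/6) = 17/3)
-7763 - H(-93, (14 - 45) + (-4 - 4)*(-1)) = -7763 - 1*17/3 = -7763 - 17/3 = -23306/3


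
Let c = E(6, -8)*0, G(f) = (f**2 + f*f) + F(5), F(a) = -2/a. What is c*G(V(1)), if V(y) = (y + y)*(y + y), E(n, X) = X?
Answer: 0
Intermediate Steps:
V(y) = 4*y**2 (V(y) = (2*y)*(2*y) = 4*y**2)
G(f) = -2/5 + 2*f**2 (G(f) = (f**2 + f*f) - 2/5 = (f**2 + f**2) - 2*1/5 = 2*f**2 - 2/5 = -2/5 + 2*f**2)
c = 0 (c = -8*0 = 0)
c*G(V(1)) = 0*(-2/5 + 2*(4*1**2)**2) = 0*(-2/5 + 2*(4*1)**2) = 0*(-2/5 + 2*4**2) = 0*(-2/5 + 2*16) = 0*(-2/5 + 32) = 0*(158/5) = 0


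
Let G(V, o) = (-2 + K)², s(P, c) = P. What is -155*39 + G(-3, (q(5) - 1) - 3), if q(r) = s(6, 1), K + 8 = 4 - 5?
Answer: -5924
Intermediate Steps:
K = -9 (K = -8 + (4 - 5) = -8 - 1 = -9)
q(r) = 6
G(V, o) = 121 (G(V, o) = (-2 - 9)² = (-11)² = 121)
-155*39 + G(-3, (q(5) - 1) - 3) = -155*39 + 121 = -6045 + 121 = -5924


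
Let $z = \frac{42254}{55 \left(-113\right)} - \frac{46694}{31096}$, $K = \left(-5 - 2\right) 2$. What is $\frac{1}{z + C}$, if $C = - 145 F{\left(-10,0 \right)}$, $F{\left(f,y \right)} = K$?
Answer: $\frac{96630820}{195358497803} \approx 0.00049463$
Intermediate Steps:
$K = -14$ ($K = \left(-7\right) 2 = -14$)
$F{\left(f,y \right)} = -14$
$C = 2030$ ($C = \left(-145\right) \left(-14\right) = 2030$)
$z = - \frac{802066797}{96630820}$ ($z = \frac{42254}{-6215} - \frac{23347}{15548} = 42254 \left(- \frac{1}{6215}\right) - \frac{23347}{15548} = - \frac{42254}{6215} - \frac{23347}{15548} = - \frac{802066797}{96630820} \approx -8.3003$)
$\frac{1}{z + C} = \frac{1}{- \frac{802066797}{96630820} + 2030} = \frac{1}{\frac{195358497803}{96630820}} = \frac{96630820}{195358497803}$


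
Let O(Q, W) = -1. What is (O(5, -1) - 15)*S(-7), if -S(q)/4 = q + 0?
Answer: -448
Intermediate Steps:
S(q) = -4*q (S(q) = -4*(q + 0) = -4*q)
(O(5, -1) - 15)*S(-7) = (-1 - 15)*(-4*(-7)) = -16*28 = -448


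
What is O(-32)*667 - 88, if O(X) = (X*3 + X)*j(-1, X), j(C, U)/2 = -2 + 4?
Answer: -341592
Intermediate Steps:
j(C, U) = 4 (j(C, U) = 2*(-2 + 4) = 2*2 = 4)
O(X) = 16*X (O(X) = (X*3 + X)*4 = (3*X + X)*4 = (4*X)*4 = 16*X)
O(-32)*667 - 88 = (16*(-32))*667 - 88 = -512*667 - 88 = -341504 - 88 = -341592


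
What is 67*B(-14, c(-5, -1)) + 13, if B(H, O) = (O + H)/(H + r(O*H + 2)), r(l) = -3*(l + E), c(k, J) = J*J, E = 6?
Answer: -819/4 ≈ -204.75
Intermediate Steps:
c(k, J) = J**2
r(l) = -18 - 3*l (r(l) = -3*(l + 6) = -3*(6 + l) = -18 - 3*l)
B(H, O) = (H + O)/(-24 + H - 3*H*O) (B(H, O) = (O + H)/(H + (-18 - 3*(O*H + 2))) = (H + O)/(H + (-18 - 3*(H*O + 2))) = (H + O)/(H + (-18 - 3*(2 + H*O))) = (H + O)/(H + (-18 + (-6 - 3*H*O))) = (H + O)/(H + (-24 - 3*H*O)) = (H + O)/(-24 + H - 3*H*O))
67*B(-14, c(-5, -1)) + 13 = 67*((-1*(-14) - 1*(-1)**2)/(24 - 1*(-14) + 3*(-14)*(-1)**2)) + 13 = 67*((14 - 1*1)/(24 + 14 + 3*(-14)*1)) + 13 = 67*((14 - 1)/(24 + 14 - 42)) + 13 = 67*(13/(-4)) + 13 = 67*(-1/4*13) + 13 = 67*(-13/4) + 13 = -871/4 + 13 = -819/4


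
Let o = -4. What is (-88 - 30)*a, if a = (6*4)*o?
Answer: 11328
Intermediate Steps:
a = -96 (a = (6*4)*(-4) = 24*(-4) = -96)
(-88 - 30)*a = (-88 - 30)*(-96) = -118*(-96) = 11328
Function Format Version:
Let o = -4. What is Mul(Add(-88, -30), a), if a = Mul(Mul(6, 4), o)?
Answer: 11328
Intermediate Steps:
a = -96 (a = Mul(Mul(6, 4), -4) = Mul(24, -4) = -96)
Mul(Add(-88, -30), a) = Mul(Add(-88, -30), -96) = Mul(-118, -96) = 11328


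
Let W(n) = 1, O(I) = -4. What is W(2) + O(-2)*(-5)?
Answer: 21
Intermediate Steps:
W(2) + O(-2)*(-5) = 1 - 4*(-5) = 1 + 20 = 21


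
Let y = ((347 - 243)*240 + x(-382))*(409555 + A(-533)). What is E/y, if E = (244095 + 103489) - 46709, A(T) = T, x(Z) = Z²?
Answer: 300875/69895315448 ≈ 4.3047e-6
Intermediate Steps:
E = 300875 (E = 347584 - 46709 = 300875)
y = 69895315448 (y = ((347 - 243)*240 + (-382)²)*(409555 - 533) = (104*240 + 145924)*409022 = (24960 + 145924)*409022 = 170884*409022 = 69895315448)
E/y = 300875/69895315448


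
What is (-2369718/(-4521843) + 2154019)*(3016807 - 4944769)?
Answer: -2086512904948558230/502427 ≈ -4.1529e+12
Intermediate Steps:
(-2369718/(-4521843) + 2154019)*(3016807 - 4944769) = (-2369718*(-1/4521843) + 2154019)*(-1927962) = (263302/502427 + 2154019)*(-1927962) = (1082237567415/502427)*(-1927962) = -2086512904948558230/502427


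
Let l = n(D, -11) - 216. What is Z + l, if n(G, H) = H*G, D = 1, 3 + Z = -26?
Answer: -256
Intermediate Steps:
Z = -29 (Z = -3 - 26 = -29)
n(G, H) = G*H
l = -227 (l = 1*(-11) - 216 = -11 - 216 = -227)
Z + l = -29 - 227 = -256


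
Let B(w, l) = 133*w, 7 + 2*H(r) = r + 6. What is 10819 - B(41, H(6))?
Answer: 5366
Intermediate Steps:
H(r) = -1/2 + r/2 (H(r) = -7/2 + (r + 6)/2 = -7/2 + (6 + r)/2 = -7/2 + (3 + r/2) = -1/2 + r/2)
10819 - B(41, H(6)) = 10819 - 133*41 = 10819 - 1*5453 = 10819 - 5453 = 5366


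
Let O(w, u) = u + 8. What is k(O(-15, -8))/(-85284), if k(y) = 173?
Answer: -173/85284 ≈ -0.0020285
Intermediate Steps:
O(w, u) = 8 + u
k(O(-15, -8))/(-85284) = 173/(-85284) = 173*(-1/85284) = -173/85284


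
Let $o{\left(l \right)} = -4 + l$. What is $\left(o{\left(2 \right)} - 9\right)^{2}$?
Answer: $121$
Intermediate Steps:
$\left(o{\left(2 \right)} - 9\right)^{2} = \left(\left(-4 + 2\right) - 9\right)^{2} = \left(-2 - 9\right)^{2} = \left(-11\right)^{2} = 121$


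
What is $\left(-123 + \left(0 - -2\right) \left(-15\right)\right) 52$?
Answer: $-7956$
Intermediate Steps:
$\left(-123 + \left(0 - -2\right) \left(-15\right)\right) 52 = \left(-123 + \left(0 + 2\right) \left(-15\right)\right) 52 = \left(-123 + 2 \left(-15\right)\right) 52 = \left(-123 - 30\right) 52 = \left(-153\right) 52 = -7956$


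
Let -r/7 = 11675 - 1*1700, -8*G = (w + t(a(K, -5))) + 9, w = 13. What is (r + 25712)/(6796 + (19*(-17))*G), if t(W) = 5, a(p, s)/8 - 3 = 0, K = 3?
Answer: -352904/63089 ≈ -5.5938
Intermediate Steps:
a(p, s) = 24 (a(p, s) = 24 + 8*0 = 24 + 0 = 24)
G = -27/8 (G = -((13 + 5) + 9)/8 = -(18 + 9)/8 = -1/8*27 = -27/8 ≈ -3.3750)
r = -69825 (r = -7*(11675 - 1*1700) = -7*(11675 - 1700) = -7*9975 = -69825)
(r + 25712)/(6796 + (19*(-17))*G) = (-69825 + 25712)/(6796 + (19*(-17))*(-27/8)) = -44113/(6796 - 323*(-27/8)) = -44113/(6796 + 8721/8) = -44113/63089/8 = -44113*8/63089 = -352904/63089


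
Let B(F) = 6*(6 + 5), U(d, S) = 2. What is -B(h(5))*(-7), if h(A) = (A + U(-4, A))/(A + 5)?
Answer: 462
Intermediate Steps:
h(A) = (2 + A)/(5 + A) (h(A) = (A + 2)/(A + 5) = (2 + A)/(5 + A))
B(F) = 66 (B(F) = 6*11 = 66)
-B(h(5))*(-7) = -1*66*(-7) = -66*(-7) = 462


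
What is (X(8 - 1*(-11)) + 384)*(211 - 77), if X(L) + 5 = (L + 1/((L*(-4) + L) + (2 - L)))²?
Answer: 271311743/2738 ≈ 99091.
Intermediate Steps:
X(L) = -5 + (L + 1/(2 - 4*L))² (X(L) = -5 + (L + 1/((L*(-4) + L) + (2 - L)))² = -5 + (L + 1/((-4*L + L) + (2 - L)))² = -5 + (L + 1/(-3*L + (2 - L)))² = -5 + (L + 1/(2 - 4*L))²)
(X(8 - 1*(-11)) + 384)*(211 - 77) = ((-5 + (1 - 4*(8 - 1*(-11))² + 2*(8 - 1*(-11)))²/(4*(-1 + 2*(8 - 1*(-11)))²)) + 384)*(211 - 77) = ((-5 + (1 - 4*(8 + 11)² + 2*(8 + 11))²/(4*(-1 + 2*(8 + 11))²)) + 384)*134 = ((-5 + (1 - 4*19² + 2*19)²/(4*(-1 + 2*19)²)) + 384)*134 = ((-5 + (1 - 4*361 + 38)²/(4*(-1 + 38)²)) + 384)*134 = ((-5 + (¼)*(1 - 1444 + 38)²/37²) + 384)*134 = ((-5 + (¼)*(1/1369)*(-1405)²) + 384)*134 = ((-5 + (¼)*(1/1369)*1974025) + 384)*134 = ((-5 + 1974025/5476) + 384)*134 = (1946645/5476 + 384)*134 = (4049429/5476)*134 = 271311743/2738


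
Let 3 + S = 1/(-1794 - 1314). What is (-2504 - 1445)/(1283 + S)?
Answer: -12273492/3978239 ≈ -3.0852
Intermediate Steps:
S = -9325/3108 (S = -3 + 1/(-1794 - 1314) = -3 + 1/(-3108) = -3 - 1/3108 = -9325/3108 ≈ -3.0003)
(-2504 - 1445)/(1283 + S) = (-2504 - 1445)/(1283 - 9325/3108) = -3949/3978239/3108 = -3949*3108/3978239 = -12273492/3978239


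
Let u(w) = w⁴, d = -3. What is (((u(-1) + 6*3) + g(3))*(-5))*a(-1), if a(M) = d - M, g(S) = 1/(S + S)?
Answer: 575/3 ≈ 191.67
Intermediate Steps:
g(S) = 1/(2*S)
a(M) = -3 - M
(((u(-1) + 6*3) + g(3))*(-5))*a(-1) = ((((-1)⁴ + 6*3) + (½)/3)*(-5))*(-3 - 1*(-1)) = (((1 + 18) + (½)*(⅓))*(-5))*(-3 + 1) = ((19 + ⅙)*(-5))*(-2) = ((115/6)*(-5))*(-2) = -575/6*(-2) = 575/3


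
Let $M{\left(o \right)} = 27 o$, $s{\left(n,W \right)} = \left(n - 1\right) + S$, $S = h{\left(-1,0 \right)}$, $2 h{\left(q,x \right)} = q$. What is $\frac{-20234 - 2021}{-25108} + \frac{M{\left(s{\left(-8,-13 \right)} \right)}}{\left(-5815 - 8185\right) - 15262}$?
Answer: $\frac{54805501}{61225858} \approx 0.89514$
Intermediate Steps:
$h{\left(q,x \right)} = \frac{q}{2}$
$S = - \frac{1}{2}$ ($S = \frac{1}{2} \left(-1\right) = - \frac{1}{2} \approx -0.5$)
$s{\left(n,W \right)} = - \frac{3}{2} + n$ ($s{\left(n,W \right)} = \left(n - 1\right) - \frac{1}{2} = \left(-1 + n\right) - \frac{1}{2} = - \frac{3}{2} + n$)
$\frac{-20234 - 2021}{-25108} + \frac{M{\left(s{\left(-8,-13 \right)} \right)}}{\left(-5815 - 8185\right) - 15262} = \frac{-20234 - 2021}{-25108} + \frac{27 \left(- \frac{3}{2} - 8\right)}{\left(-5815 - 8185\right) - 15262} = \left(-22255\right) \left(- \frac{1}{25108}\right) + \frac{27 \left(- \frac{19}{2}\right)}{-14000 - 15262} = \frac{22255}{25108} - \frac{513}{2 \left(-29262\right)} = \frac{22255}{25108} - - \frac{171}{19508} = \frac{22255}{25108} + \frac{171}{19508} = \frac{54805501}{61225858}$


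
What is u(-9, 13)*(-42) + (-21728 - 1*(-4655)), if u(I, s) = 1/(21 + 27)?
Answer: -136591/8 ≈ -17074.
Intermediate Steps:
u(I, s) = 1/48
u(-9, 13)*(-42) + (-21728 - 1*(-4655)) = (1/48)*(-42) + (-21728 - 1*(-4655)) = -7/8 + (-21728 + 4655) = -7/8 - 17073 = -136591/8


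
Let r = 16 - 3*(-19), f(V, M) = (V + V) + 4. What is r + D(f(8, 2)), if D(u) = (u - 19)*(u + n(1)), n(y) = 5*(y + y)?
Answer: 103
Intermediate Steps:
n(y) = 10*y (n(y) = 5*(2*y) = 10*y)
f(V, M) = 4 + 2*V (f(V, M) = 2*V + 4 = 4 + 2*V)
D(u) = (-19 + u)*(10 + u) (D(u) = (u - 19)*(u + 10*1) = (-19 + u)*(u + 10) = (-19 + u)*(10 + u))
r = 73 (r = 16 + 57 = 73)
r + D(f(8, 2)) = 73 + (-190 + (4 + 2*8)**2 - 9*(4 + 2*8)) = 73 + (-190 + (4 + 16)**2 - 9*(4 + 16)) = 73 + (-190 + 20**2 - 9*20) = 73 + (-190 + 400 - 180) = 73 + 30 = 103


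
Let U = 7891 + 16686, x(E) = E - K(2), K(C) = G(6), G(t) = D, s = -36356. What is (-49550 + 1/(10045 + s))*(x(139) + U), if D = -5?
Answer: -32229016170771/26311 ≈ -1.2249e+9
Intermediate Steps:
G(t) = -5
K(C) = -5
x(E) = 5 + E (x(E) = E - 1*(-5) = E + 5 = 5 + E)
U = 24577
(-49550 + 1/(10045 + s))*(x(139) + U) = (-49550 + 1/(10045 - 36356))*((5 + 139) + 24577) = (-49550 + 1/(-26311))*(144 + 24577) = (-49550 - 1/26311)*24721 = -1303710051/26311*24721 = -32229016170771/26311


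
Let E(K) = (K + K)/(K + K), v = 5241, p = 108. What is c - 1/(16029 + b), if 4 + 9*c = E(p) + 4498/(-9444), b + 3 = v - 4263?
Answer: -46527193/120439332 ≈ -0.38631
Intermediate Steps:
b = 975 (b = -3 + (5241 - 4263) = -3 + 978 = 975)
E(K) = 1 (E(K) = (2*K)/((2*K)) = (2*K)*(1/(2*K)) = 1)
c = -16415/42498 (c = -4/9 + (1 + 4498/(-9444))/9 = -4/9 + (1 + 4498*(-1/9444))/9 = -4/9 + (1 - 2249/4722)/9 = -4/9 + (⅑)*(2473/4722) = -4/9 + 2473/42498 = -16415/42498 ≈ -0.38625)
c - 1/(16029 + b) = -16415/42498 - 1/(16029 + 975) = -16415/42498 - 1/17004 = -46527193/120439332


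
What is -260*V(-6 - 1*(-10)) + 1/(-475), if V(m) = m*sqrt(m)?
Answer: -988001/475 ≈ -2080.0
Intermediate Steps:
V(m) = m**(3/2)
-260*V(-6 - 1*(-10)) + 1/(-475) = -260*(-6 - 1*(-10))**(3/2) + 1/(-475) = -260*(-6 + 10)**(3/2) - 1/475 = -260*4**(3/2) - 1/475 = -260*8 - 1/475 = -2080 - 1/475 = -988001/475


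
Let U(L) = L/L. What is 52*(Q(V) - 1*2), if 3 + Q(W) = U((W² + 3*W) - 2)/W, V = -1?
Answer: -312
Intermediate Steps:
U(L) = 1
Q(W) = -3 + 1/W
52*(Q(V) - 1*2) = 52*((-3 + 1/(-1)) - 1*2) = 52*((-3 - 1) - 2) = 52*(-4 - 2) = 52*(-6) = -312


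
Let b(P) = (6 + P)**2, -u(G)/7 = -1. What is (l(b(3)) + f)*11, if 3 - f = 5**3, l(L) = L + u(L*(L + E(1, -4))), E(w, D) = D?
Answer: -374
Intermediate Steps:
u(G) = 7 (u(G) = -7*(-1) = 7)
l(L) = 7 + L (l(L) = L + 7 = 7 + L)
f = -122 (f = 3 - 1*5**3 = 3 - 1*125 = 3 - 125 = -122)
(l(b(3)) + f)*11 = ((7 + (6 + 3)**2) - 122)*11 = ((7 + 9**2) - 122)*11 = ((7 + 81) - 122)*11 = (88 - 122)*11 = -34*11 = -374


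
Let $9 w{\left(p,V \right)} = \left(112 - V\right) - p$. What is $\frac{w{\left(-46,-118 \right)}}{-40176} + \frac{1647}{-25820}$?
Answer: $- \frac{3138829}{48625515} \approx -0.064551$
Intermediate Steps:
$w{\left(p,V \right)} = \frac{112}{9} - \frac{V}{9} - \frac{p}{9}$ ($w{\left(p,V \right)} = \frac{\left(112 - V\right) - p}{9} = \frac{112 - V - p}{9} = \frac{112}{9} - \frac{V}{9} - \frac{p}{9}$)
$\frac{w{\left(-46,-118 \right)}}{-40176} + \frac{1647}{-25820} = \frac{\frac{112}{9} - - \frac{118}{9} - - \frac{46}{9}}{-40176} + \frac{1647}{-25820} = \left(\frac{112}{9} + \frac{118}{9} + \frac{46}{9}\right) \left(- \frac{1}{40176}\right) + 1647 \left(- \frac{1}{25820}\right) = \frac{92}{3} \left(- \frac{1}{40176}\right) - \frac{1647}{25820} = - \frac{23}{30132} - \frac{1647}{25820} = - \frac{3138829}{48625515}$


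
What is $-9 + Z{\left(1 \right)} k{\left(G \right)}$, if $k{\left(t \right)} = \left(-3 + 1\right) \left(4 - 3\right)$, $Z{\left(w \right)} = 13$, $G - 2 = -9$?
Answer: $-35$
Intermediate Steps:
$G = -7$ ($G = 2 - 9 = -7$)
$k{\left(t \right)} = -2$ ($k{\left(t \right)} = \left(-2\right) 1 = -2$)
$-9 + Z{\left(1 \right)} k{\left(G \right)} = -9 + 13 \left(-2\right) = -9 - 26 = -35$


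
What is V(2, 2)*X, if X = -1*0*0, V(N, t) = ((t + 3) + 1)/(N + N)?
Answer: 0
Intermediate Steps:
V(N, t) = (4 + t)/(2*N) (V(N, t) = ((3 + t) + 1)/((2*N)) = (4 + t)*(1/(2*N)) = (4 + t)/(2*N))
X = 0 (X = 0*0 = 0)
V(2, 2)*X = ((1/2)*(4 + 2)/2)*0 = ((1/2)*(1/2)*6)*0 = (3/2)*0 = 0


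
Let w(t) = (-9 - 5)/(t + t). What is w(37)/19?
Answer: -7/703 ≈ -0.0099573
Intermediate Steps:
w(t) = -7/t (w(t) = -14*1/(2*t) = -7/t)
w(37)/19 = -7/37/19 = -7*1/37*(1/19) = -7/37*1/19 = -7/703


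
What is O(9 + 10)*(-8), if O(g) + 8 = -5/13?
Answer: 872/13 ≈ 67.077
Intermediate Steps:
O(g) = -109/13 (O(g) = -8 - 5/13 = -109/13)
O(9 + 10)*(-8) = -109/13*(-8) = 872/13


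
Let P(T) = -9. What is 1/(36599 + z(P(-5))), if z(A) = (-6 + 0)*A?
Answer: 1/36653 ≈ 2.7283e-5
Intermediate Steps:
z(A) = -6*A
1/(36599 + z(P(-5))) = 1/(36599 - 6*(-9)) = 1/(36599 + 54) = 1/36653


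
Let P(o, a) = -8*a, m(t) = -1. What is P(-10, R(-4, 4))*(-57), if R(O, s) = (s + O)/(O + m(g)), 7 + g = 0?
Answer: 0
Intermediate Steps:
g = -7 (g = -7 + 0 = -7)
R(O, s) = (O + s)/(-1 + O) (R(O, s) = (s + O)/(O - 1) = (O + s)/(-1 + O))
P(-10, R(-4, 4))*(-57) = -8*(-4 + 4)/(-1 - 4)*(-57) = -8*0/(-5)*(-57) = -(-8)*0/5*(-57) = -8*0*(-57) = 0*(-57) = 0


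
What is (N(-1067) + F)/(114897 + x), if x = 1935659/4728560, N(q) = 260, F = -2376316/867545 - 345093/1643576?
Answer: 43328121194401992786/19366937516583427788017 ≈ 0.0022372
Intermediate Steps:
F = -4205039652701/1425876140920 (F = -2376316*1/867545 - 345093*1/1643576 = -2376316/867545 - 345093/1643576 = -4205039652701/1425876140920 ≈ -2.9491)
x = 1935659/4728560 (x = 1935659*(1/4728560) = 1935659/4728560 ≈ 0.40935)
(N(-1067) + F)/(114897 + x) = (260 - 4205039652701/1425876140920)/(114897 + 1935659/4728560) = 366522756986499/(1425876140920*(543299293979/4728560)) = (366522756986499/1425876140920)*(4728560/543299293979) = 43328121194401992786/19366937516583427788017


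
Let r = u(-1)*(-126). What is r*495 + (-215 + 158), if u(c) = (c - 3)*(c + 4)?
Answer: 748383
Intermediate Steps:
u(c) = (-3 + c)*(4 + c)
r = 1512 (r = (-12 - 1 + (-1)**2)*(-126) = (-12 - 1 + 1)*(-126) = -12*(-126) = 1512)
r*495 + (-215 + 158) = 1512*495 + (-215 + 158) = 748440 - 57 = 748383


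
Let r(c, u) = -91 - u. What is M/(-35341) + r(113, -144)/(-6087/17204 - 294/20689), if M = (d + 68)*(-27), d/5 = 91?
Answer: -39108223332317/272316788787 ≈ -143.61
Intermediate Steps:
d = 455 (d = 5*91 = 455)
M = -14121 (M = (455 + 68)*(-27) = 523*(-27) = -14121)
M/(-35341) + r(113, -144)/(-6087/17204 - 294/20689) = -14121/(-35341) + (-91 - 1*(-144))/(-6087/17204 - 294/20689) = -14121*(-1/35341) + (-91 + 144)/(-6087*1/17204 - 294*1/20689) = 14121/35341 + 53/(-6087/17204 - 294/20689) = 14121/35341 + 53/(-7705407/20937268) = 14121/35341 + 53*(-20937268/7705407) = 14121/35341 - 1109675204/7705407 = -39108223332317/272316788787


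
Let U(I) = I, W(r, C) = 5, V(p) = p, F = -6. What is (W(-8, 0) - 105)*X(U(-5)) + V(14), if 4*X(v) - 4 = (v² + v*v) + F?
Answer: -1186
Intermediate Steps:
X(v) = -½ + v²/2 (X(v) = 1 + ((v² + v*v) - 6)/4 = 1 + ((v² + v²) - 6)/4 = 1 + (2*v² - 6)/4 = 1 + (-6 + 2*v²)/4 = 1 + (-3/2 + v²/2) = -½ + v²/2)
(W(-8, 0) - 105)*X(U(-5)) + V(14) = (5 - 105)*(-½ + (½)*(-5)²) + 14 = -100*(-½ + (½)*25) + 14 = -100*(-½ + 25/2) + 14 = -100*12 + 14 = -1200 + 14 = -1186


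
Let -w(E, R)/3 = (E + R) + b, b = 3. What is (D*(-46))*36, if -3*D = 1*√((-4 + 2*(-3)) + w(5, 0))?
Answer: 552*I*√34 ≈ 3218.7*I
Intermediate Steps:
w(E, R) = -9 - 3*E - 3*R (w(E, R) = -3*((E + R) + 3) = -3*(3 + E + R) = -9 - 3*E - 3*R)
D = -I*√34/3 (D = -√((-4 + 2*(-3)) + (-9 - 3*5 - 3*0))/3 = -√((-4 - 6) + (-9 - 15 + 0))/3 = -√(-10 - 24)/3 = -√(-34)/3 = -I*√34/3 ≈ -1.9437*I)
(D*(-46))*36 = (-I*√34/3*(-46))*36 = (46*I*√34/3)*36 = 552*I*√34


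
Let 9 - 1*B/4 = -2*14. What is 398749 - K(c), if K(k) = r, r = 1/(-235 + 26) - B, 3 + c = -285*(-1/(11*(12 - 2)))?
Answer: 83369474/209 ≈ 3.9890e+5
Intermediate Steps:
B = 148 (B = 36 - (-8)*14 = 36 - 4*(-28) = 36 + 112 = 148)
c = -9/22 (c = -3 - 285*(-1/(11*(12 - 2))) = -3 - 285/(10*(-11)) = -3 - 285/(-110) = -3 - 285*(-1/110) = -3 + 57/22 = -9/22 ≈ -0.40909)
r = -30933/209 (r = 1/(-235 + 26) - 1*148 = 1/(-209) - 148 = -1/209 - 148 = -30933/209 ≈ -148.00)
K(k) = -30933/209
398749 - K(c) = 398749 - 1*(-30933/209) = 398749 + 30933/209 = 83369474/209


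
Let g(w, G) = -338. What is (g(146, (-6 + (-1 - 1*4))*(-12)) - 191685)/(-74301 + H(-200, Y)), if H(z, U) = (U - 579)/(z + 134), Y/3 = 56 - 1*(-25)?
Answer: 2112253/817255 ≈ 2.5846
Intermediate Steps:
Y = 243 (Y = 3*(56 - 1*(-25)) = 3*(56 + 25) = 3*81 = 243)
H(z, U) = (-579 + U)/(134 + z)
(g(146, (-6 + (-1 - 1*4))*(-12)) - 191685)/(-74301 + H(-200, Y)) = (-338 - 191685)/(-74301 + (-579 + 243)/(134 - 200)) = -192023/(-74301 - 336/(-66)) = -192023/(-74301 - 1/66*(-336)) = -192023/(-74301 + 56/11) = -192023/(-817255/11) = -192023*(-11/817255) = 2112253/817255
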